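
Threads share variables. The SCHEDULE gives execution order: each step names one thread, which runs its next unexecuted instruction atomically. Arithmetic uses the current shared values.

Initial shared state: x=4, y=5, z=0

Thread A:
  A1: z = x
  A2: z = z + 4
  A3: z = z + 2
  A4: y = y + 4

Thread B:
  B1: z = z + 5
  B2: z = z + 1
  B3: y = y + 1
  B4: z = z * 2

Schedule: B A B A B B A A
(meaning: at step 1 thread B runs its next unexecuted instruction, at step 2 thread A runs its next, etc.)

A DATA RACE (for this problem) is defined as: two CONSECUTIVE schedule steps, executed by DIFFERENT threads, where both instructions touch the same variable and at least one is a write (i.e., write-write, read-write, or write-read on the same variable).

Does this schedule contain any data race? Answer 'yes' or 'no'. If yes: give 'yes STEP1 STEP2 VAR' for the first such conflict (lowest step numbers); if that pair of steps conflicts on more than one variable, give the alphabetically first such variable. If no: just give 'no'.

Steps 1,2: B(z = z + 5) vs A(z = x). RACE on z (W-W).
Steps 2,3: A(z = x) vs B(z = z + 1). RACE on z (W-W).
Steps 3,4: B(z = z + 1) vs A(z = z + 4). RACE on z (W-W).
Steps 4,5: A(r=z,w=z) vs B(r=y,w=y). No conflict.
Steps 5,6: same thread (B). No race.
Steps 6,7: B(z = z * 2) vs A(z = z + 2). RACE on z (W-W).
Steps 7,8: same thread (A). No race.
First conflict at steps 1,2.

Answer: yes 1 2 z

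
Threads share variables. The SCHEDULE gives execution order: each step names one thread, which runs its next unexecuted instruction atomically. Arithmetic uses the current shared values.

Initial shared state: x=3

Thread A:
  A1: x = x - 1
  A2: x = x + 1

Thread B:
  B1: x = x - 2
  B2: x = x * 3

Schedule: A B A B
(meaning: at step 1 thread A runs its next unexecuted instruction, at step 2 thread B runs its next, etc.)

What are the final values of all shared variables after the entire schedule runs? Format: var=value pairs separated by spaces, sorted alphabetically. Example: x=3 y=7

Step 1: thread A executes A1 (x = x - 1). Shared: x=2. PCs: A@1 B@0
Step 2: thread B executes B1 (x = x - 2). Shared: x=0. PCs: A@1 B@1
Step 3: thread A executes A2 (x = x + 1). Shared: x=1. PCs: A@2 B@1
Step 4: thread B executes B2 (x = x * 3). Shared: x=3. PCs: A@2 B@2

Answer: x=3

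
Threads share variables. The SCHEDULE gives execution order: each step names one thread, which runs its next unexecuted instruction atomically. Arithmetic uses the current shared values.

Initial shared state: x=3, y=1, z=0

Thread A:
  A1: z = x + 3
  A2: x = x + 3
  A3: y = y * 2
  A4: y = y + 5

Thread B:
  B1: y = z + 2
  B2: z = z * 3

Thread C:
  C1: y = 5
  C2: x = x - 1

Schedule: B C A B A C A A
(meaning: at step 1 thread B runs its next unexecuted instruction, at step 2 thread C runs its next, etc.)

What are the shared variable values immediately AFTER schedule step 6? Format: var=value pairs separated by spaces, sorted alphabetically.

Step 1: thread B executes B1 (y = z + 2). Shared: x=3 y=2 z=0. PCs: A@0 B@1 C@0
Step 2: thread C executes C1 (y = 5). Shared: x=3 y=5 z=0. PCs: A@0 B@1 C@1
Step 3: thread A executes A1 (z = x + 3). Shared: x=3 y=5 z=6. PCs: A@1 B@1 C@1
Step 4: thread B executes B2 (z = z * 3). Shared: x=3 y=5 z=18. PCs: A@1 B@2 C@1
Step 5: thread A executes A2 (x = x + 3). Shared: x=6 y=5 z=18. PCs: A@2 B@2 C@1
Step 6: thread C executes C2 (x = x - 1). Shared: x=5 y=5 z=18. PCs: A@2 B@2 C@2

Answer: x=5 y=5 z=18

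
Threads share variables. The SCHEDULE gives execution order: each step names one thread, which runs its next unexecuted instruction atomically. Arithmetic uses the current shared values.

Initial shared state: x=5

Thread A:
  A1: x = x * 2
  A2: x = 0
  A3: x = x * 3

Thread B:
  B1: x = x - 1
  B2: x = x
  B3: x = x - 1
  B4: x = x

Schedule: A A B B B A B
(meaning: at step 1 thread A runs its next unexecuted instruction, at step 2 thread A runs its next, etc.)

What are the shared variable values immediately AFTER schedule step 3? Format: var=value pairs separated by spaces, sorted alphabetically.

Step 1: thread A executes A1 (x = x * 2). Shared: x=10. PCs: A@1 B@0
Step 2: thread A executes A2 (x = 0). Shared: x=0. PCs: A@2 B@0
Step 3: thread B executes B1 (x = x - 1). Shared: x=-1. PCs: A@2 B@1

Answer: x=-1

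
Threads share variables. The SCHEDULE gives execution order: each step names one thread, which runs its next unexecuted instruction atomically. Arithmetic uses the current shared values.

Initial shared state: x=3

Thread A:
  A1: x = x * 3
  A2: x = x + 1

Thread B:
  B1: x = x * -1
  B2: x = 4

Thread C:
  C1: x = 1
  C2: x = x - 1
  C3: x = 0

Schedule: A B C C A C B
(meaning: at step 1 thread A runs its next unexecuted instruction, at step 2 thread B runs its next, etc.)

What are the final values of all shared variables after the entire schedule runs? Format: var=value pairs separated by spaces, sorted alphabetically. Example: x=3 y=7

Step 1: thread A executes A1 (x = x * 3). Shared: x=9. PCs: A@1 B@0 C@0
Step 2: thread B executes B1 (x = x * -1). Shared: x=-9. PCs: A@1 B@1 C@0
Step 3: thread C executes C1 (x = 1). Shared: x=1. PCs: A@1 B@1 C@1
Step 4: thread C executes C2 (x = x - 1). Shared: x=0. PCs: A@1 B@1 C@2
Step 5: thread A executes A2 (x = x + 1). Shared: x=1. PCs: A@2 B@1 C@2
Step 6: thread C executes C3 (x = 0). Shared: x=0. PCs: A@2 B@1 C@3
Step 7: thread B executes B2 (x = 4). Shared: x=4. PCs: A@2 B@2 C@3

Answer: x=4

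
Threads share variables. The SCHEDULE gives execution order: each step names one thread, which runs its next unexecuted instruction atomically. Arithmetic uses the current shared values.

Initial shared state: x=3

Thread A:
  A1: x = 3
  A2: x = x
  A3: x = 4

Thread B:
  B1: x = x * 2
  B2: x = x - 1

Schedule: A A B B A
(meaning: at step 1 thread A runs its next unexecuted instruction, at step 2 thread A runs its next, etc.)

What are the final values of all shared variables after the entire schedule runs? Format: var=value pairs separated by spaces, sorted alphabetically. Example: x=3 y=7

Step 1: thread A executes A1 (x = 3). Shared: x=3. PCs: A@1 B@0
Step 2: thread A executes A2 (x = x). Shared: x=3. PCs: A@2 B@0
Step 3: thread B executes B1 (x = x * 2). Shared: x=6. PCs: A@2 B@1
Step 4: thread B executes B2 (x = x - 1). Shared: x=5. PCs: A@2 B@2
Step 5: thread A executes A3 (x = 4). Shared: x=4. PCs: A@3 B@2

Answer: x=4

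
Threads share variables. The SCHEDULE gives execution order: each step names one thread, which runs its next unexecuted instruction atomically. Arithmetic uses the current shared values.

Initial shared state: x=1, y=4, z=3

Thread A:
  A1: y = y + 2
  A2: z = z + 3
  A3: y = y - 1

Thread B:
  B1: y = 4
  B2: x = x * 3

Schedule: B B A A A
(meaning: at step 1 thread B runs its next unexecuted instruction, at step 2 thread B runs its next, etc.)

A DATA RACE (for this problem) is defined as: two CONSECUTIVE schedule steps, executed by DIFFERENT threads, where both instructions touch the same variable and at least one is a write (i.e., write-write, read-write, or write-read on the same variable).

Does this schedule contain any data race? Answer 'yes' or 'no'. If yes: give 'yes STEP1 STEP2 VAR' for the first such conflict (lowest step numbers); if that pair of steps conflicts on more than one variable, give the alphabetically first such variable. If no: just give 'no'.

Answer: no

Derivation:
Steps 1,2: same thread (B). No race.
Steps 2,3: B(r=x,w=x) vs A(r=y,w=y). No conflict.
Steps 3,4: same thread (A). No race.
Steps 4,5: same thread (A). No race.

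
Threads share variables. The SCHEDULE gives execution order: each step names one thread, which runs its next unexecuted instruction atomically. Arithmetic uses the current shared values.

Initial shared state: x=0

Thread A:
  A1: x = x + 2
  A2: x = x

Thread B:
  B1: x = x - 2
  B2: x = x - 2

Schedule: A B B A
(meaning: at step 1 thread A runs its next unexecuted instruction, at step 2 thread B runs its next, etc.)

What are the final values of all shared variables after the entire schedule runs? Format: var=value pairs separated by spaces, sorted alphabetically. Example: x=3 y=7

Answer: x=-2

Derivation:
Step 1: thread A executes A1 (x = x + 2). Shared: x=2. PCs: A@1 B@0
Step 2: thread B executes B1 (x = x - 2). Shared: x=0. PCs: A@1 B@1
Step 3: thread B executes B2 (x = x - 2). Shared: x=-2. PCs: A@1 B@2
Step 4: thread A executes A2 (x = x). Shared: x=-2. PCs: A@2 B@2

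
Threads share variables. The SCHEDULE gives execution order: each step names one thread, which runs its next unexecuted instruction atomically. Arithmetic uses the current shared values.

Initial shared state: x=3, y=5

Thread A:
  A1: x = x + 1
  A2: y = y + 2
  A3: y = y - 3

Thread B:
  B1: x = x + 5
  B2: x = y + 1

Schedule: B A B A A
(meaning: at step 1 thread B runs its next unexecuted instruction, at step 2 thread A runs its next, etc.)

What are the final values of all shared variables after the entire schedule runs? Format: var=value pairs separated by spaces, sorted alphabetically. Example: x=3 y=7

Step 1: thread B executes B1 (x = x + 5). Shared: x=8 y=5. PCs: A@0 B@1
Step 2: thread A executes A1 (x = x + 1). Shared: x=9 y=5. PCs: A@1 B@1
Step 3: thread B executes B2 (x = y + 1). Shared: x=6 y=5. PCs: A@1 B@2
Step 4: thread A executes A2 (y = y + 2). Shared: x=6 y=7. PCs: A@2 B@2
Step 5: thread A executes A3 (y = y - 3). Shared: x=6 y=4. PCs: A@3 B@2

Answer: x=6 y=4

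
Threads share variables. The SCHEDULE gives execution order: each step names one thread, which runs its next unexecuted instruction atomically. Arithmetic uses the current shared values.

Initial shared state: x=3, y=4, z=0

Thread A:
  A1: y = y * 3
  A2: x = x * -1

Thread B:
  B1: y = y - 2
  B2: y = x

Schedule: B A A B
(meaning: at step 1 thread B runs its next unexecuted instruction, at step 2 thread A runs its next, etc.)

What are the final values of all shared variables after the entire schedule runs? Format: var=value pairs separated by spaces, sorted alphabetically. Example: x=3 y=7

Answer: x=-3 y=-3 z=0

Derivation:
Step 1: thread B executes B1 (y = y - 2). Shared: x=3 y=2 z=0. PCs: A@0 B@1
Step 2: thread A executes A1 (y = y * 3). Shared: x=3 y=6 z=0. PCs: A@1 B@1
Step 3: thread A executes A2 (x = x * -1). Shared: x=-3 y=6 z=0. PCs: A@2 B@1
Step 4: thread B executes B2 (y = x). Shared: x=-3 y=-3 z=0. PCs: A@2 B@2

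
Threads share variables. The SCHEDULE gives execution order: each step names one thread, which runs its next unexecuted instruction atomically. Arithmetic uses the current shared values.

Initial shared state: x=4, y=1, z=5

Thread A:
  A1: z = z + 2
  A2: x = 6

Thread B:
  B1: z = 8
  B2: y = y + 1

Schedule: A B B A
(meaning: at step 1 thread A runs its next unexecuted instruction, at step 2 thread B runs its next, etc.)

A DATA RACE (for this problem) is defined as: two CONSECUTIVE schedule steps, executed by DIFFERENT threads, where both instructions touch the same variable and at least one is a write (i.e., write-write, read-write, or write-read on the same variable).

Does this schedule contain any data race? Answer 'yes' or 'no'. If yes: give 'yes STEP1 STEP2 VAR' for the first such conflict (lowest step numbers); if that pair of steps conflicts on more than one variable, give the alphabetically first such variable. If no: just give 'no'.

Steps 1,2: A(z = z + 2) vs B(z = 8). RACE on z (W-W).
Steps 2,3: same thread (B). No race.
Steps 3,4: B(r=y,w=y) vs A(r=-,w=x). No conflict.
First conflict at steps 1,2.

Answer: yes 1 2 z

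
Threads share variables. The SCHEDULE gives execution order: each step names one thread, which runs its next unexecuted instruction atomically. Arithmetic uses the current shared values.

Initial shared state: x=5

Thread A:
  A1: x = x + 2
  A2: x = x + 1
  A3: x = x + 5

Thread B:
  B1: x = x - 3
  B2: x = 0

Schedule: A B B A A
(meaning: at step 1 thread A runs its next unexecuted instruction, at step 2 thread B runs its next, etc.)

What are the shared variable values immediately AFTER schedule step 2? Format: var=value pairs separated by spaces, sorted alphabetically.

Answer: x=4

Derivation:
Step 1: thread A executes A1 (x = x + 2). Shared: x=7. PCs: A@1 B@0
Step 2: thread B executes B1 (x = x - 3). Shared: x=4. PCs: A@1 B@1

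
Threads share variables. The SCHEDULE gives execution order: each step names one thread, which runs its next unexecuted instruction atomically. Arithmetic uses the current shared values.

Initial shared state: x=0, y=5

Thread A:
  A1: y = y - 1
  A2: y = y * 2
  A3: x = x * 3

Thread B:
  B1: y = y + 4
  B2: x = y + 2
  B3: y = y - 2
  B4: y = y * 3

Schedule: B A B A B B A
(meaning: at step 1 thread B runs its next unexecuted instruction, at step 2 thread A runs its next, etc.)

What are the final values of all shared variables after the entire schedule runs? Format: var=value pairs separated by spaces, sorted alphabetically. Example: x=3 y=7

Step 1: thread B executes B1 (y = y + 4). Shared: x=0 y=9. PCs: A@0 B@1
Step 2: thread A executes A1 (y = y - 1). Shared: x=0 y=8. PCs: A@1 B@1
Step 3: thread B executes B2 (x = y + 2). Shared: x=10 y=8. PCs: A@1 B@2
Step 4: thread A executes A2 (y = y * 2). Shared: x=10 y=16. PCs: A@2 B@2
Step 5: thread B executes B3 (y = y - 2). Shared: x=10 y=14. PCs: A@2 B@3
Step 6: thread B executes B4 (y = y * 3). Shared: x=10 y=42. PCs: A@2 B@4
Step 7: thread A executes A3 (x = x * 3). Shared: x=30 y=42. PCs: A@3 B@4

Answer: x=30 y=42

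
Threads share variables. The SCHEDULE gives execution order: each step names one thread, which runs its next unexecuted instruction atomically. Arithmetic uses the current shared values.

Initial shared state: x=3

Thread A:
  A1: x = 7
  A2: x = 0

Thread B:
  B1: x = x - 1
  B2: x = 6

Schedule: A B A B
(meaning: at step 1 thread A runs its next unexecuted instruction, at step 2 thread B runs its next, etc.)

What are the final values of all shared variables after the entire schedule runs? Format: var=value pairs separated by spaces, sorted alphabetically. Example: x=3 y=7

Step 1: thread A executes A1 (x = 7). Shared: x=7. PCs: A@1 B@0
Step 2: thread B executes B1 (x = x - 1). Shared: x=6. PCs: A@1 B@1
Step 3: thread A executes A2 (x = 0). Shared: x=0. PCs: A@2 B@1
Step 4: thread B executes B2 (x = 6). Shared: x=6. PCs: A@2 B@2

Answer: x=6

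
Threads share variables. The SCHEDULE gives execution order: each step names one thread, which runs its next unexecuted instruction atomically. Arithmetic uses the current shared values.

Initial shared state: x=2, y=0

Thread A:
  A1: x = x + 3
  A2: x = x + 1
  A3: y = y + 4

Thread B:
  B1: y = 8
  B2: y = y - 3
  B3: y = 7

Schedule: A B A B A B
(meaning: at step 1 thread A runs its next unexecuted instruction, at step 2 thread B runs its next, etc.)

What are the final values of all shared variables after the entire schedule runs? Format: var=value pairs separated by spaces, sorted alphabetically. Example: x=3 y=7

Answer: x=6 y=7

Derivation:
Step 1: thread A executes A1 (x = x + 3). Shared: x=5 y=0. PCs: A@1 B@0
Step 2: thread B executes B1 (y = 8). Shared: x=5 y=8. PCs: A@1 B@1
Step 3: thread A executes A2 (x = x + 1). Shared: x=6 y=8. PCs: A@2 B@1
Step 4: thread B executes B2 (y = y - 3). Shared: x=6 y=5. PCs: A@2 B@2
Step 5: thread A executes A3 (y = y + 4). Shared: x=6 y=9. PCs: A@3 B@2
Step 6: thread B executes B3 (y = 7). Shared: x=6 y=7. PCs: A@3 B@3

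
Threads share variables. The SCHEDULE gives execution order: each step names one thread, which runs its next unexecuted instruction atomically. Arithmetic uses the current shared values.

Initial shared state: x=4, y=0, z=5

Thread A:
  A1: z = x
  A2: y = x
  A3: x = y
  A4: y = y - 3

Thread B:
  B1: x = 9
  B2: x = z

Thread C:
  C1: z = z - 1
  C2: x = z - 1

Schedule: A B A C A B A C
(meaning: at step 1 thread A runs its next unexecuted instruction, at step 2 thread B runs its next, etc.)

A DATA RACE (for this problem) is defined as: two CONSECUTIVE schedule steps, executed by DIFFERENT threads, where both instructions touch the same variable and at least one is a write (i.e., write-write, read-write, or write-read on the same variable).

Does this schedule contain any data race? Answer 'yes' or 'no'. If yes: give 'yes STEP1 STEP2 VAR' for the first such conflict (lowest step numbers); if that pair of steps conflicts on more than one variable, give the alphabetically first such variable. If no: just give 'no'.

Answer: yes 1 2 x

Derivation:
Steps 1,2: A(z = x) vs B(x = 9). RACE on x (R-W).
Steps 2,3: B(x = 9) vs A(y = x). RACE on x (W-R).
Steps 3,4: A(r=x,w=y) vs C(r=z,w=z). No conflict.
Steps 4,5: C(r=z,w=z) vs A(r=y,w=x). No conflict.
Steps 5,6: A(x = y) vs B(x = z). RACE on x (W-W).
Steps 6,7: B(r=z,w=x) vs A(r=y,w=y). No conflict.
Steps 7,8: A(r=y,w=y) vs C(r=z,w=x). No conflict.
First conflict at steps 1,2.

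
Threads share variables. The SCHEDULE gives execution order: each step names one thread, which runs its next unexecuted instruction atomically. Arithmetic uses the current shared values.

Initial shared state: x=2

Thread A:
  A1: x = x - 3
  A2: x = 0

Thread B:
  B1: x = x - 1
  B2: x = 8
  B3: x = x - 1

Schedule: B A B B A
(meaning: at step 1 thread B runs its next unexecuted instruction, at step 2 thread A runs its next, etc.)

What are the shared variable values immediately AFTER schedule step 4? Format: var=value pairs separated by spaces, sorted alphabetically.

Step 1: thread B executes B1 (x = x - 1). Shared: x=1. PCs: A@0 B@1
Step 2: thread A executes A1 (x = x - 3). Shared: x=-2. PCs: A@1 B@1
Step 3: thread B executes B2 (x = 8). Shared: x=8. PCs: A@1 B@2
Step 4: thread B executes B3 (x = x - 1). Shared: x=7. PCs: A@1 B@3

Answer: x=7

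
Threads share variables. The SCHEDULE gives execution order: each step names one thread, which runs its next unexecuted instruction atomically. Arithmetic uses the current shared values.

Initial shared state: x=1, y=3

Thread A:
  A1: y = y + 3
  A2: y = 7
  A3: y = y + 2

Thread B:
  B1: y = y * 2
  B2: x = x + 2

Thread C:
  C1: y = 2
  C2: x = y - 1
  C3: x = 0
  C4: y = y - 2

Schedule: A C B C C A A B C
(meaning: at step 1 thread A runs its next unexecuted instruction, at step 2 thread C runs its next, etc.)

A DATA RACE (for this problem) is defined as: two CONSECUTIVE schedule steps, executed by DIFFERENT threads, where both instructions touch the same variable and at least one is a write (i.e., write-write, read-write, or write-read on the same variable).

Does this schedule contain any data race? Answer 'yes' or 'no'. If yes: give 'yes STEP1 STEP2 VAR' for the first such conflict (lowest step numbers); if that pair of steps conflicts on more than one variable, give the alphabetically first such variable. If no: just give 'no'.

Answer: yes 1 2 y

Derivation:
Steps 1,2: A(y = y + 3) vs C(y = 2). RACE on y (W-W).
Steps 2,3: C(y = 2) vs B(y = y * 2). RACE on y (W-W).
Steps 3,4: B(y = y * 2) vs C(x = y - 1). RACE on y (W-R).
Steps 4,5: same thread (C). No race.
Steps 5,6: C(r=-,w=x) vs A(r=-,w=y). No conflict.
Steps 6,7: same thread (A). No race.
Steps 7,8: A(r=y,w=y) vs B(r=x,w=x). No conflict.
Steps 8,9: B(r=x,w=x) vs C(r=y,w=y). No conflict.
First conflict at steps 1,2.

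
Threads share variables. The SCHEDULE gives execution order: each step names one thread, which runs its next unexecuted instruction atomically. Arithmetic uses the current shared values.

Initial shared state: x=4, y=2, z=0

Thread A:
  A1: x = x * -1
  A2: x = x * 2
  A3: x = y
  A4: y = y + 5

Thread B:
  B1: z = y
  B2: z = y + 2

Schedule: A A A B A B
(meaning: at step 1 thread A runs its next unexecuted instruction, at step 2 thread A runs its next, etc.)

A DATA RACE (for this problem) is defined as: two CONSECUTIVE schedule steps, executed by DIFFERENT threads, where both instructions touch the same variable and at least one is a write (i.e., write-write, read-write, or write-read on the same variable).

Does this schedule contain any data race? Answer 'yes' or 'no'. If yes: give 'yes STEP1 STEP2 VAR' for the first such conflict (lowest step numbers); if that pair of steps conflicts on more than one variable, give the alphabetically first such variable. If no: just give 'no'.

Answer: yes 4 5 y

Derivation:
Steps 1,2: same thread (A). No race.
Steps 2,3: same thread (A). No race.
Steps 3,4: A(r=y,w=x) vs B(r=y,w=z). No conflict.
Steps 4,5: B(z = y) vs A(y = y + 5). RACE on y (R-W).
Steps 5,6: A(y = y + 5) vs B(z = y + 2). RACE on y (W-R).
First conflict at steps 4,5.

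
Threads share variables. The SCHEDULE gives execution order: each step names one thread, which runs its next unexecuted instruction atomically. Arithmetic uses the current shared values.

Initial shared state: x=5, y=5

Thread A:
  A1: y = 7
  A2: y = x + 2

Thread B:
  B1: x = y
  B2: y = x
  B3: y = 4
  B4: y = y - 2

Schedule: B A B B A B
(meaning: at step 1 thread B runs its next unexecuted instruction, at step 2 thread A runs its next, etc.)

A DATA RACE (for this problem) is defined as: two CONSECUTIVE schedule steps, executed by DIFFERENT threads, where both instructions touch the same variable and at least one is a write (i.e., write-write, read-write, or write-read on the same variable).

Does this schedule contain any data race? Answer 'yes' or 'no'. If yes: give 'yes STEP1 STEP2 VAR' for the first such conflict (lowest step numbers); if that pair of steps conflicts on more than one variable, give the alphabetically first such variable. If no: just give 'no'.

Answer: yes 1 2 y

Derivation:
Steps 1,2: B(x = y) vs A(y = 7). RACE on y (R-W).
Steps 2,3: A(y = 7) vs B(y = x). RACE on y (W-W).
Steps 3,4: same thread (B). No race.
Steps 4,5: B(y = 4) vs A(y = x + 2). RACE on y (W-W).
Steps 5,6: A(y = x + 2) vs B(y = y - 2). RACE on y (W-W).
First conflict at steps 1,2.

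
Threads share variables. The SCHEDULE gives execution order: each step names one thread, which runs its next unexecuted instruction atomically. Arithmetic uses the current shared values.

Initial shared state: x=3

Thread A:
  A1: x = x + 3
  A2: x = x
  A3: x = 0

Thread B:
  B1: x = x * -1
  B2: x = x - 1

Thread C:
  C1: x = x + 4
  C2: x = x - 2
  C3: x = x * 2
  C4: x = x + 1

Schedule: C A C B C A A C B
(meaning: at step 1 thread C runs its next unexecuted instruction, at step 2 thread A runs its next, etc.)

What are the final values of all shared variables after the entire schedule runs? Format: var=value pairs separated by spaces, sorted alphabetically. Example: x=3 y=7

Step 1: thread C executes C1 (x = x + 4). Shared: x=7. PCs: A@0 B@0 C@1
Step 2: thread A executes A1 (x = x + 3). Shared: x=10. PCs: A@1 B@0 C@1
Step 3: thread C executes C2 (x = x - 2). Shared: x=8. PCs: A@1 B@0 C@2
Step 4: thread B executes B1 (x = x * -1). Shared: x=-8. PCs: A@1 B@1 C@2
Step 5: thread C executes C3 (x = x * 2). Shared: x=-16. PCs: A@1 B@1 C@3
Step 6: thread A executes A2 (x = x). Shared: x=-16. PCs: A@2 B@1 C@3
Step 7: thread A executes A3 (x = 0). Shared: x=0. PCs: A@3 B@1 C@3
Step 8: thread C executes C4 (x = x + 1). Shared: x=1. PCs: A@3 B@1 C@4
Step 9: thread B executes B2 (x = x - 1). Shared: x=0. PCs: A@3 B@2 C@4

Answer: x=0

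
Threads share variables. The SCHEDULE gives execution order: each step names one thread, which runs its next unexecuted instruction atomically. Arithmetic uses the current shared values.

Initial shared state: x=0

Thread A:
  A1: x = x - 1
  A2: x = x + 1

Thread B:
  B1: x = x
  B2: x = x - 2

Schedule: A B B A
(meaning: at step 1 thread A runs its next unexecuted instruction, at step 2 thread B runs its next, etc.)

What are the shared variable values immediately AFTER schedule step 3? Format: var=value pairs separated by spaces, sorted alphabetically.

Step 1: thread A executes A1 (x = x - 1). Shared: x=-1. PCs: A@1 B@0
Step 2: thread B executes B1 (x = x). Shared: x=-1. PCs: A@1 B@1
Step 3: thread B executes B2 (x = x - 2). Shared: x=-3. PCs: A@1 B@2

Answer: x=-3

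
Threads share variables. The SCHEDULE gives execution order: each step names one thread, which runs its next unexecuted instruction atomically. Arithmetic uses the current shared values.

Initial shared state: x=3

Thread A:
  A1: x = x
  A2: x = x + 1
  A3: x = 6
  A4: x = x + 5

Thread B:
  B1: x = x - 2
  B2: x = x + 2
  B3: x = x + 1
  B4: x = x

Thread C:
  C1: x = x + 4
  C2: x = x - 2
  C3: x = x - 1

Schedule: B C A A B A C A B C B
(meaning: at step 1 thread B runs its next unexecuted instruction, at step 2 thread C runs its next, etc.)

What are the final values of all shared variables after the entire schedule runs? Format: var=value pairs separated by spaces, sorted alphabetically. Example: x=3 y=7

Step 1: thread B executes B1 (x = x - 2). Shared: x=1. PCs: A@0 B@1 C@0
Step 2: thread C executes C1 (x = x + 4). Shared: x=5. PCs: A@0 B@1 C@1
Step 3: thread A executes A1 (x = x). Shared: x=5. PCs: A@1 B@1 C@1
Step 4: thread A executes A2 (x = x + 1). Shared: x=6. PCs: A@2 B@1 C@1
Step 5: thread B executes B2 (x = x + 2). Shared: x=8. PCs: A@2 B@2 C@1
Step 6: thread A executes A3 (x = 6). Shared: x=6. PCs: A@3 B@2 C@1
Step 7: thread C executes C2 (x = x - 2). Shared: x=4. PCs: A@3 B@2 C@2
Step 8: thread A executes A4 (x = x + 5). Shared: x=9. PCs: A@4 B@2 C@2
Step 9: thread B executes B3 (x = x + 1). Shared: x=10. PCs: A@4 B@3 C@2
Step 10: thread C executes C3 (x = x - 1). Shared: x=9. PCs: A@4 B@3 C@3
Step 11: thread B executes B4 (x = x). Shared: x=9. PCs: A@4 B@4 C@3

Answer: x=9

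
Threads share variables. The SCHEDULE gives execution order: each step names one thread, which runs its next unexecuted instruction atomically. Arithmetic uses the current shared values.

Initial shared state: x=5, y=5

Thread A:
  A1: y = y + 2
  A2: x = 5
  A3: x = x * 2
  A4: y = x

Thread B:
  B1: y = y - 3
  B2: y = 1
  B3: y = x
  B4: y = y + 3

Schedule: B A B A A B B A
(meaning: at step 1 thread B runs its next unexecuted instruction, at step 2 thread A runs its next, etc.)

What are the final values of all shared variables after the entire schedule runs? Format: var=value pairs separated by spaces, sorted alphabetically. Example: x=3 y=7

Answer: x=10 y=10

Derivation:
Step 1: thread B executes B1 (y = y - 3). Shared: x=5 y=2. PCs: A@0 B@1
Step 2: thread A executes A1 (y = y + 2). Shared: x=5 y=4. PCs: A@1 B@1
Step 3: thread B executes B2 (y = 1). Shared: x=5 y=1. PCs: A@1 B@2
Step 4: thread A executes A2 (x = 5). Shared: x=5 y=1. PCs: A@2 B@2
Step 5: thread A executes A3 (x = x * 2). Shared: x=10 y=1. PCs: A@3 B@2
Step 6: thread B executes B3 (y = x). Shared: x=10 y=10. PCs: A@3 B@3
Step 7: thread B executes B4 (y = y + 3). Shared: x=10 y=13. PCs: A@3 B@4
Step 8: thread A executes A4 (y = x). Shared: x=10 y=10. PCs: A@4 B@4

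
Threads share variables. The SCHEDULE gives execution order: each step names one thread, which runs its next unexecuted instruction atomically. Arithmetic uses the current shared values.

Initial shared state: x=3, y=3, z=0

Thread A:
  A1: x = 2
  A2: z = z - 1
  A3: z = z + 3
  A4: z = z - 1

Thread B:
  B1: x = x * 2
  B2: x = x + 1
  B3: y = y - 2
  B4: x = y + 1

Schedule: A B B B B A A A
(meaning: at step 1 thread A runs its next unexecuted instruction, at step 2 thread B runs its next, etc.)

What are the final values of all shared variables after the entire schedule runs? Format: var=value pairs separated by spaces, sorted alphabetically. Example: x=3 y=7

Answer: x=2 y=1 z=1

Derivation:
Step 1: thread A executes A1 (x = 2). Shared: x=2 y=3 z=0. PCs: A@1 B@0
Step 2: thread B executes B1 (x = x * 2). Shared: x=4 y=3 z=0. PCs: A@1 B@1
Step 3: thread B executes B2 (x = x + 1). Shared: x=5 y=3 z=0. PCs: A@1 B@2
Step 4: thread B executes B3 (y = y - 2). Shared: x=5 y=1 z=0. PCs: A@1 B@3
Step 5: thread B executes B4 (x = y + 1). Shared: x=2 y=1 z=0. PCs: A@1 B@4
Step 6: thread A executes A2 (z = z - 1). Shared: x=2 y=1 z=-1. PCs: A@2 B@4
Step 7: thread A executes A3 (z = z + 3). Shared: x=2 y=1 z=2. PCs: A@3 B@4
Step 8: thread A executes A4 (z = z - 1). Shared: x=2 y=1 z=1. PCs: A@4 B@4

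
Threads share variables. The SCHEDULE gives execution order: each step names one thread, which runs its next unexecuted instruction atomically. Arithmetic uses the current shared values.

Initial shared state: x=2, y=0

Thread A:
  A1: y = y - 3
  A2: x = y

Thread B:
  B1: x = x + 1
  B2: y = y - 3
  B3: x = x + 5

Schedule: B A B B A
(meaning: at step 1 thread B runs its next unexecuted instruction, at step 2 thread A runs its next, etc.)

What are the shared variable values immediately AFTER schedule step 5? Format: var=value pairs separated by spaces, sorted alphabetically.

Answer: x=-6 y=-6

Derivation:
Step 1: thread B executes B1 (x = x + 1). Shared: x=3 y=0. PCs: A@0 B@1
Step 2: thread A executes A1 (y = y - 3). Shared: x=3 y=-3. PCs: A@1 B@1
Step 3: thread B executes B2 (y = y - 3). Shared: x=3 y=-6. PCs: A@1 B@2
Step 4: thread B executes B3 (x = x + 5). Shared: x=8 y=-6. PCs: A@1 B@3
Step 5: thread A executes A2 (x = y). Shared: x=-6 y=-6. PCs: A@2 B@3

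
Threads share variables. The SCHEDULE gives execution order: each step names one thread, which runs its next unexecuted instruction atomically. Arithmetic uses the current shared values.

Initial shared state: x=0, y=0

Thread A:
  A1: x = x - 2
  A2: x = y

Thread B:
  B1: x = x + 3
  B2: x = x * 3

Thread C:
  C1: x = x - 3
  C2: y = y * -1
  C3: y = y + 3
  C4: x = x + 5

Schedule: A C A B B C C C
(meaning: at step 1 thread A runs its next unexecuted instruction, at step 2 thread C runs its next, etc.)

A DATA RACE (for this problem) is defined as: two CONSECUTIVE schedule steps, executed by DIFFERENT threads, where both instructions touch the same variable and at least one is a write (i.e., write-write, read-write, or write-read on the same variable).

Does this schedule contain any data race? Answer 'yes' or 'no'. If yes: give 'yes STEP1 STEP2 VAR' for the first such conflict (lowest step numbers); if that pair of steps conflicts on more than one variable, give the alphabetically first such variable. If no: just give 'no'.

Steps 1,2: A(x = x - 2) vs C(x = x - 3). RACE on x (W-W).
Steps 2,3: C(x = x - 3) vs A(x = y). RACE on x (W-W).
Steps 3,4: A(x = y) vs B(x = x + 3). RACE on x (W-W).
Steps 4,5: same thread (B). No race.
Steps 5,6: B(r=x,w=x) vs C(r=y,w=y). No conflict.
Steps 6,7: same thread (C). No race.
Steps 7,8: same thread (C). No race.
First conflict at steps 1,2.

Answer: yes 1 2 x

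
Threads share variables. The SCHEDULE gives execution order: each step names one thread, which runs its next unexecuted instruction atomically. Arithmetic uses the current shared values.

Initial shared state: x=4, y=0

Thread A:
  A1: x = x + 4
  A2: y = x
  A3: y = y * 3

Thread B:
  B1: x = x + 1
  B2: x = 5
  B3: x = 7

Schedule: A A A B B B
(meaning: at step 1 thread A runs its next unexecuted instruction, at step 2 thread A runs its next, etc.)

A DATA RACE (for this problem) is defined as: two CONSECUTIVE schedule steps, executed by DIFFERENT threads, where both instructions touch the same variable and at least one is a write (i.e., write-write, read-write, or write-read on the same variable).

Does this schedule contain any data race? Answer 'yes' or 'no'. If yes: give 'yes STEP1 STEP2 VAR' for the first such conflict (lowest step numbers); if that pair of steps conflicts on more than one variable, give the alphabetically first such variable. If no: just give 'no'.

Answer: no

Derivation:
Steps 1,2: same thread (A). No race.
Steps 2,3: same thread (A). No race.
Steps 3,4: A(r=y,w=y) vs B(r=x,w=x). No conflict.
Steps 4,5: same thread (B). No race.
Steps 5,6: same thread (B). No race.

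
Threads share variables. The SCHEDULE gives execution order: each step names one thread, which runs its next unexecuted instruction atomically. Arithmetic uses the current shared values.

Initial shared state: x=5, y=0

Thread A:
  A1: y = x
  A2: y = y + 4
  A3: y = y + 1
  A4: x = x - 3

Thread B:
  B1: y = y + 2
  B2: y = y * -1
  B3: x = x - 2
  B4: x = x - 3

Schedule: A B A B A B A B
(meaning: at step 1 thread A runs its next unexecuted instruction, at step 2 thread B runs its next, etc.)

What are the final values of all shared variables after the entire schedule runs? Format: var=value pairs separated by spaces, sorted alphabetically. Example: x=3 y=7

Step 1: thread A executes A1 (y = x). Shared: x=5 y=5. PCs: A@1 B@0
Step 2: thread B executes B1 (y = y + 2). Shared: x=5 y=7. PCs: A@1 B@1
Step 3: thread A executes A2 (y = y + 4). Shared: x=5 y=11. PCs: A@2 B@1
Step 4: thread B executes B2 (y = y * -1). Shared: x=5 y=-11. PCs: A@2 B@2
Step 5: thread A executes A3 (y = y + 1). Shared: x=5 y=-10. PCs: A@3 B@2
Step 6: thread B executes B3 (x = x - 2). Shared: x=3 y=-10. PCs: A@3 B@3
Step 7: thread A executes A4 (x = x - 3). Shared: x=0 y=-10. PCs: A@4 B@3
Step 8: thread B executes B4 (x = x - 3). Shared: x=-3 y=-10. PCs: A@4 B@4

Answer: x=-3 y=-10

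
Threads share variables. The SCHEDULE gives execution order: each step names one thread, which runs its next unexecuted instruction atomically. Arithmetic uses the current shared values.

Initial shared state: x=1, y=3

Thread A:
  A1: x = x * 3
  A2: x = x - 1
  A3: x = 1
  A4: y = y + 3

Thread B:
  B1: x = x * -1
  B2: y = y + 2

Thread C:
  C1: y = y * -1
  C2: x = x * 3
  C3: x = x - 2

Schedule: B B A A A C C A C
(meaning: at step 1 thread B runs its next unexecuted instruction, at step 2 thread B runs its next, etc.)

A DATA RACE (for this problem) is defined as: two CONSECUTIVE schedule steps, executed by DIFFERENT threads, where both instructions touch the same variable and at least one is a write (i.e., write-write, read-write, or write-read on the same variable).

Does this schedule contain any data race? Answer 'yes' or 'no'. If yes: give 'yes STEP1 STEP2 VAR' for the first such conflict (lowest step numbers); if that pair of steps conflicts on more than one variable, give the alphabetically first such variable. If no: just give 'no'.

Steps 1,2: same thread (B). No race.
Steps 2,3: B(r=y,w=y) vs A(r=x,w=x). No conflict.
Steps 3,4: same thread (A). No race.
Steps 4,5: same thread (A). No race.
Steps 5,6: A(r=-,w=x) vs C(r=y,w=y). No conflict.
Steps 6,7: same thread (C). No race.
Steps 7,8: C(r=x,w=x) vs A(r=y,w=y). No conflict.
Steps 8,9: A(r=y,w=y) vs C(r=x,w=x). No conflict.

Answer: no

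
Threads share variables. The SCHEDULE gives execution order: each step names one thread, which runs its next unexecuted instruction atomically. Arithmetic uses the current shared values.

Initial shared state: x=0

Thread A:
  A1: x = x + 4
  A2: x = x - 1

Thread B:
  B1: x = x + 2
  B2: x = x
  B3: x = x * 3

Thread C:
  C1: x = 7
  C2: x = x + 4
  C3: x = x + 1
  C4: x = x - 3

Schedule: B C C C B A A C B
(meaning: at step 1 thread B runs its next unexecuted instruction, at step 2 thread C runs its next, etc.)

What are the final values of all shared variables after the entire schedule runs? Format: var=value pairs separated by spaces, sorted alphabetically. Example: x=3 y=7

Answer: x=36

Derivation:
Step 1: thread B executes B1 (x = x + 2). Shared: x=2. PCs: A@0 B@1 C@0
Step 2: thread C executes C1 (x = 7). Shared: x=7. PCs: A@0 B@1 C@1
Step 3: thread C executes C2 (x = x + 4). Shared: x=11. PCs: A@0 B@1 C@2
Step 4: thread C executes C3 (x = x + 1). Shared: x=12. PCs: A@0 B@1 C@3
Step 5: thread B executes B2 (x = x). Shared: x=12. PCs: A@0 B@2 C@3
Step 6: thread A executes A1 (x = x + 4). Shared: x=16. PCs: A@1 B@2 C@3
Step 7: thread A executes A2 (x = x - 1). Shared: x=15. PCs: A@2 B@2 C@3
Step 8: thread C executes C4 (x = x - 3). Shared: x=12. PCs: A@2 B@2 C@4
Step 9: thread B executes B3 (x = x * 3). Shared: x=36. PCs: A@2 B@3 C@4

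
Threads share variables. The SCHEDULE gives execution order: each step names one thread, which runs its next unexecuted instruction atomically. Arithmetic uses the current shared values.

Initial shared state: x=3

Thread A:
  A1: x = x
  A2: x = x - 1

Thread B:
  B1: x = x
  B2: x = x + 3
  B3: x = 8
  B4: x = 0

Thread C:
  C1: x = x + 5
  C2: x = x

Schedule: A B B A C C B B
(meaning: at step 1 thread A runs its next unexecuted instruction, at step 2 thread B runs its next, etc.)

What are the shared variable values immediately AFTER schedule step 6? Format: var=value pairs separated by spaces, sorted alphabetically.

Step 1: thread A executes A1 (x = x). Shared: x=3. PCs: A@1 B@0 C@0
Step 2: thread B executes B1 (x = x). Shared: x=3. PCs: A@1 B@1 C@0
Step 3: thread B executes B2 (x = x + 3). Shared: x=6. PCs: A@1 B@2 C@0
Step 4: thread A executes A2 (x = x - 1). Shared: x=5. PCs: A@2 B@2 C@0
Step 5: thread C executes C1 (x = x + 5). Shared: x=10. PCs: A@2 B@2 C@1
Step 6: thread C executes C2 (x = x). Shared: x=10. PCs: A@2 B@2 C@2

Answer: x=10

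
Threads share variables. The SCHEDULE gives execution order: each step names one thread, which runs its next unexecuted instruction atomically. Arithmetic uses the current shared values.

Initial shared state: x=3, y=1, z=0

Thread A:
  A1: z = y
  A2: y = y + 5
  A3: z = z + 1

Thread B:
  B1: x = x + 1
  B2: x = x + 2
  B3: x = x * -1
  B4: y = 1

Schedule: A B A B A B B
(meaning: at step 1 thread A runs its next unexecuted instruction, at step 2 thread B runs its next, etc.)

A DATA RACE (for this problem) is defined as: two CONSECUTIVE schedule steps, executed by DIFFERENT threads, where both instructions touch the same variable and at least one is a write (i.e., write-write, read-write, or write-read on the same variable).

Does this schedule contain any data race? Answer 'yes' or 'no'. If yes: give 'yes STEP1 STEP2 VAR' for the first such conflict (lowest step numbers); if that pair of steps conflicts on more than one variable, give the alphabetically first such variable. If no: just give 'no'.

Answer: no

Derivation:
Steps 1,2: A(r=y,w=z) vs B(r=x,w=x). No conflict.
Steps 2,3: B(r=x,w=x) vs A(r=y,w=y). No conflict.
Steps 3,4: A(r=y,w=y) vs B(r=x,w=x). No conflict.
Steps 4,5: B(r=x,w=x) vs A(r=z,w=z). No conflict.
Steps 5,6: A(r=z,w=z) vs B(r=x,w=x). No conflict.
Steps 6,7: same thread (B). No race.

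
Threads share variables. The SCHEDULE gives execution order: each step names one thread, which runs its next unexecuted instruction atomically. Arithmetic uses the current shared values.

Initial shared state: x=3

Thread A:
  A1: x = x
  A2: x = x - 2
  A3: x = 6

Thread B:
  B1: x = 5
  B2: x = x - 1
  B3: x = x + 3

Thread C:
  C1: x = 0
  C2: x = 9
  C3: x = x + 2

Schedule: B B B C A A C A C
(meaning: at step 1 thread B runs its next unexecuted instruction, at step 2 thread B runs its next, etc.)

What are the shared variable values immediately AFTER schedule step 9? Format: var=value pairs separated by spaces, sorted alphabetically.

Step 1: thread B executes B1 (x = 5). Shared: x=5. PCs: A@0 B@1 C@0
Step 2: thread B executes B2 (x = x - 1). Shared: x=4. PCs: A@0 B@2 C@0
Step 3: thread B executes B3 (x = x + 3). Shared: x=7. PCs: A@0 B@3 C@0
Step 4: thread C executes C1 (x = 0). Shared: x=0. PCs: A@0 B@3 C@1
Step 5: thread A executes A1 (x = x). Shared: x=0. PCs: A@1 B@3 C@1
Step 6: thread A executes A2 (x = x - 2). Shared: x=-2. PCs: A@2 B@3 C@1
Step 7: thread C executes C2 (x = 9). Shared: x=9. PCs: A@2 B@3 C@2
Step 8: thread A executes A3 (x = 6). Shared: x=6. PCs: A@3 B@3 C@2
Step 9: thread C executes C3 (x = x + 2). Shared: x=8. PCs: A@3 B@3 C@3

Answer: x=8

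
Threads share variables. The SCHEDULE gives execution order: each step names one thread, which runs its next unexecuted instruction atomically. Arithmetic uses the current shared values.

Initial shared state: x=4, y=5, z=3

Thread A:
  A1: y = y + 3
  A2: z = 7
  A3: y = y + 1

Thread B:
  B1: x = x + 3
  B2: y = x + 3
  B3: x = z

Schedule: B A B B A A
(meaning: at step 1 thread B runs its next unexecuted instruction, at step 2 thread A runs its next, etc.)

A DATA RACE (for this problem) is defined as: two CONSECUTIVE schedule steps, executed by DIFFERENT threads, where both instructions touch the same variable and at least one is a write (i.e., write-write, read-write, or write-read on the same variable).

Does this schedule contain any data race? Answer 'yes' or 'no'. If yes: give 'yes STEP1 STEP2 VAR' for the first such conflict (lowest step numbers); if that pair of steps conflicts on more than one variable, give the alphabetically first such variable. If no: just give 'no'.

Answer: yes 2 3 y

Derivation:
Steps 1,2: B(r=x,w=x) vs A(r=y,w=y). No conflict.
Steps 2,3: A(y = y + 3) vs B(y = x + 3). RACE on y (W-W).
Steps 3,4: same thread (B). No race.
Steps 4,5: B(x = z) vs A(z = 7). RACE on z (R-W).
Steps 5,6: same thread (A). No race.
First conflict at steps 2,3.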